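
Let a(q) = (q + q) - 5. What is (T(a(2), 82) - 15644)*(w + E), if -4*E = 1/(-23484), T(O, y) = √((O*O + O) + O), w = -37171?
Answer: 13656019360105/23484 - 3491695055*I/93936 ≈ 5.815e+8 - 37171.0*I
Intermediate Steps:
a(q) = -5 + 2*q (a(q) = 2*q - 5 = -5 + 2*q)
T(O, y) = √(O² + 2*O) (T(O, y) = √((O² + O) + O) = √((O + O²) + O) = √(O² + 2*O))
E = 1/93936 (E = -¼/(-23484) = -¼*(-1/23484) = 1/93936 ≈ 1.0646e-5)
(T(a(2), 82) - 15644)*(w + E) = (√((-5 + 2*2)*(2 + (-5 + 2*2))) - 15644)*(-37171 + 1/93936) = (√((-5 + 4)*(2 + (-5 + 4))) - 15644)*(-3491695055/93936) = (√(-(2 - 1)) - 15644)*(-3491695055/93936) = (√(-1*1) - 15644)*(-3491695055/93936) = (√(-1) - 15644)*(-3491695055/93936) = (I - 15644)*(-3491695055/93936) = (-15644 + I)*(-3491695055/93936) = 13656019360105/23484 - 3491695055*I/93936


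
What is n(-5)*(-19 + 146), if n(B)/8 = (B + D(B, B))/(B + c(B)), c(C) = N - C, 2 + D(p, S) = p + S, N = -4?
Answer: 4318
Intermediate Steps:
D(p, S) = -2 + S + p (D(p, S) = -2 + (p + S) = -2 + (S + p) = -2 + S + p)
c(C) = -4 - C
n(B) = 4 - 6*B (n(B) = 8*((B + (-2 + B + B))/(B + (-4 - B))) = 8*((B + (-2 + 2*B))/(-4)) = 8*((-2 + 3*B)*(-¼)) = 8*(½ - 3*B/4) = 4 - 6*B)
n(-5)*(-19 + 146) = (4 - 6*(-5))*(-19 + 146) = (4 + 30)*127 = 34*127 = 4318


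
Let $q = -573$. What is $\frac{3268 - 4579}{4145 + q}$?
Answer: $- \frac{69}{188} \approx -0.36702$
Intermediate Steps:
$\frac{3268 - 4579}{4145 + q} = \frac{3268 - 4579}{4145 - 573} = - \frac{1311}{3572} = \left(-1311\right) \frac{1}{3572} = - \frac{69}{188}$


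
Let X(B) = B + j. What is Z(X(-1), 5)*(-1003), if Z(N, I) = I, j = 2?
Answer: -5015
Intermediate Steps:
X(B) = 2 + B (X(B) = B + 2 = 2 + B)
Z(X(-1), 5)*(-1003) = 5*(-1003) = -5015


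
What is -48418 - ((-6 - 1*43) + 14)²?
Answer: -49643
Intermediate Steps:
-48418 - ((-6 - 1*43) + 14)² = -48418 - ((-6 - 43) + 14)² = -48418 - (-49 + 14)² = -48418 - 1*(-35)² = -48418 - 1*1225 = -48418 - 1225 = -49643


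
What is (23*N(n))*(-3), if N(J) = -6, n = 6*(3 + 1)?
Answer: 414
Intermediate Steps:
n = 24 (n = 6*4 = 24)
(23*N(n))*(-3) = (23*(-6))*(-3) = -138*(-3) = 414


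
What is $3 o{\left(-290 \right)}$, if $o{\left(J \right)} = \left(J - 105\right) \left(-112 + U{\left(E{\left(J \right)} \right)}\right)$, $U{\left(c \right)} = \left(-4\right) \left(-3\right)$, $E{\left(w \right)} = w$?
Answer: $118500$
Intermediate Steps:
$U{\left(c \right)} = 12$
$o{\left(J \right)} = 10500 - 100 J$ ($o{\left(J \right)} = \left(J - 105\right) \left(-112 + 12\right) = \left(-105 + J\right) \left(-100\right) = 10500 - 100 J$)
$3 o{\left(-290 \right)} = 3 \left(10500 - -29000\right) = 3 \left(10500 + 29000\right) = 3 \cdot 39500 = 118500$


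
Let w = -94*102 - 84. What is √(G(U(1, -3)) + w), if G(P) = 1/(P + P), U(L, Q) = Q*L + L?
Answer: I*√38689/2 ≈ 98.348*I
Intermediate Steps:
U(L, Q) = L + L*Q (U(L, Q) = L*Q + L = L + L*Q)
G(P) = 1/(2*P)
w = -9672 (w = -9588 - 84 = -9672)
√(G(U(1, -3)) + w) = √(1/(2*((1*(1 - 3)))) - 9672) = √(1/(2*((1*(-2)))) - 9672) = √((½)/(-2) - 9672) = √((½)*(-½) - 9672) = √(-¼ - 9672) = √(-38689/4) = I*√38689/2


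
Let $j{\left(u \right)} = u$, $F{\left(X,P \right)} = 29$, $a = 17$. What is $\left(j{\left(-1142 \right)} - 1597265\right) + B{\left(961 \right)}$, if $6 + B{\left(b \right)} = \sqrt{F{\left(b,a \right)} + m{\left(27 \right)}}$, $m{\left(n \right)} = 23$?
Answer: $-1598413 + 2 \sqrt{13} \approx -1.5984 \cdot 10^{6}$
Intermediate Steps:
$B{\left(b \right)} = -6 + 2 \sqrt{13}$ ($B{\left(b \right)} = -6 + \sqrt{29 + 23} = -6 + \sqrt{52} = -6 + 2 \sqrt{13}$)
$\left(j{\left(-1142 \right)} - 1597265\right) + B{\left(961 \right)} = \left(-1142 - 1597265\right) - \left(6 - 2 \sqrt{13}\right) = -1598407 - \left(6 - 2 \sqrt{13}\right) = -1598413 + 2 \sqrt{13}$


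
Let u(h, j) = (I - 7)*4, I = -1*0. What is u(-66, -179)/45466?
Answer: -14/22733 ≈ -0.00061584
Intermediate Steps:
I = 0
u(h, j) = -28 (u(h, j) = (0 - 7)*4 = -7*4 = -28)
u(-66, -179)/45466 = -28/45466 = -28*1/45466 = -14/22733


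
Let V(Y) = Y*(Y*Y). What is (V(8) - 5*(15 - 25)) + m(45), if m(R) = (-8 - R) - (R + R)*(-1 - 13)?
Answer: 1769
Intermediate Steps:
m(R) = -8 + 27*R (m(R) = (-8 - R) - 2*R*(-14) = (-8 - R) - (-28)*R = (-8 - R) + 28*R = -8 + 27*R)
V(Y) = Y³ (V(Y) = Y*Y² = Y³)
(V(8) - 5*(15 - 25)) + m(45) = (8³ - 5*(15 - 25)) + (-8 + 27*45) = (512 - 5*(-10)) + (-8 + 1215) = (512 + 50) + 1207 = 562 + 1207 = 1769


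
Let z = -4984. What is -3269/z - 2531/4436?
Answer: 67385/789608 ≈ 0.085340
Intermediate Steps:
-3269/z - 2531/4436 = -3269/(-4984) - 2531/4436 = -3269*(-1/4984) - 2531*1/4436 = 467/712 - 2531/4436 = 67385/789608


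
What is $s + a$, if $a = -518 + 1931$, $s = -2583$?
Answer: $-1170$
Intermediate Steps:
$a = 1413$
$s + a = -2583 + 1413 = -1170$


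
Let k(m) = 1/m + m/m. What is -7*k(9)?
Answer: -70/9 ≈ -7.7778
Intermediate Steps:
k(m) = 1 + 1/m (k(m) = 1/m + 1 = 1 + 1/m)
-7*k(9) = -7*(1 + 9)/9 = -7*10/9 = -70/9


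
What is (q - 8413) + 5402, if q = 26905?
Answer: 23894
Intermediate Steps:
(q - 8413) + 5402 = (26905 - 8413) + 5402 = 18492 + 5402 = 23894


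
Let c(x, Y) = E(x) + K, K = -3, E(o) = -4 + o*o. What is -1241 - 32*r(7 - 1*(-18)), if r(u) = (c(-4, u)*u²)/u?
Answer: -8441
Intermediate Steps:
E(o) = -4 + o²
c(x, Y) = -7 + x² (c(x, Y) = (-4 + x²) - 3 = -7 + x²)
r(u) = 9*u (r(u) = ((-7 + (-4)²)*u²)/u = ((-7 + 16)*u²)/u = (9*u²)/u = 9*u)
-1241 - 32*r(7 - 1*(-18)) = -1241 - 288*(7 - 1*(-18)) = -1241 - 288*(7 + 18) = -1241 - 288*25 = -1241 - 32*225 = -1241 - 7200 = -8441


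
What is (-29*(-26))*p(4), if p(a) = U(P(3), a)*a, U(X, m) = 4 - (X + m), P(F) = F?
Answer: -9048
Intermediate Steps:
U(X, m) = 4 - X - m (U(X, m) = 4 + (-X - m) = 4 - X - m)
p(a) = a*(1 - a) (p(a) = (4 - 1*3 - a)*a = (4 - 3 - a)*a = (1 - a)*a = a*(1 - a))
(-29*(-26))*p(4) = (-29*(-26))*(4*(1 - 1*4)) = 754*(4*(1 - 4)) = 754*(4*(-3)) = 754*(-12) = -9048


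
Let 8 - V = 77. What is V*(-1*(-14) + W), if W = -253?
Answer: 16491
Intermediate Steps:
V = -69 (V = 8 - 1*77 = 8 - 77 = -69)
V*(-1*(-14) + W) = -69*(-1*(-14) - 253) = -69*(14 - 253) = -69*(-239) = 16491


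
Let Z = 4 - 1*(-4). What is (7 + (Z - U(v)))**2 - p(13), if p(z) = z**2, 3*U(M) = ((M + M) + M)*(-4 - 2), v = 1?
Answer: 272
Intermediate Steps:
U(M) = -6*M (U(M) = (((M + M) + M)*(-4 - 2))/3 = ((2*M + M)*(-6))/3 = ((3*M)*(-6))/3 = (-18*M)/3 = -6*M)
Z = 8 (Z = 4 + 4 = 8)
(7 + (Z - U(v)))**2 - p(13) = (7 + (8 - (-6)))**2 - 1*13**2 = (7 + (8 - 1*(-6)))**2 - 1*169 = (7 + (8 + 6))**2 - 169 = (7 + 14)**2 - 169 = 21**2 - 169 = 441 - 169 = 272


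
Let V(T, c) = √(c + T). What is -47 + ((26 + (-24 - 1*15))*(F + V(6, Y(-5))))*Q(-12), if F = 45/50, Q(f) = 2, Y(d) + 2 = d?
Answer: -352/5 - 26*I ≈ -70.4 - 26.0*I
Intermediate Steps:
Y(d) = -2 + d
V(T, c) = √(T + c)
F = 9/10 (F = 45*(1/50) = 9/10 ≈ 0.90000)
-47 + ((26 + (-24 - 1*15))*(F + V(6, Y(-5))))*Q(-12) = -47 + ((26 + (-24 - 1*15))*(9/10 + √(6 + (-2 - 5))))*2 = -47 + ((26 + (-24 - 15))*(9/10 + √(6 - 7)))*2 = -47 + ((26 - 39)*(9/10 + √(-1)))*2 = -47 - 13*(9/10 + I)*2 = -47 + (-117/10 - 13*I)*2 = -47 + (-117/5 - 26*I) = -352/5 - 26*I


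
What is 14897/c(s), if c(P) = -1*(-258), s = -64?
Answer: 14897/258 ≈ 57.740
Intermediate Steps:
c(P) = 258
14897/c(s) = 14897/258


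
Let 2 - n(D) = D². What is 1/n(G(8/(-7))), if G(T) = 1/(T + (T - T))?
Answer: 64/79 ≈ 0.81013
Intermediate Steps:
G(T) = 1/T (G(T) = 1/(T + 0) = 1/T)
n(D) = 2 - D²
1/n(G(8/(-7))) = 1/(2 - (1/(8/(-7)))²) = 1/(2 - (1/(8*(-⅐)))²) = 1/(2 - (1/(-8/7))²) = 1/(2 - (-7/8)²) = 1/(2 - 1*49/64) = 1/(2 - 49/64) = 1/(79/64) = 64/79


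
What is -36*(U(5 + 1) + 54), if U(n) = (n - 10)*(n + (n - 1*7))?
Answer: -1224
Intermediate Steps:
U(n) = (-10 + n)*(-7 + 2*n) (U(n) = (-10 + n)*(n + (n - 7)) = (-10 + n)*(n + (-7 + n)) = (-10 + n)*(-7 + 2*n))
-36*(U(5 + 1) + 54) = -36*((70 - 27*(5 + 1) + 2*(5 + 1)**2) + 54) = -36*((70 - 27*6 + 2*6**2) + 54) = -36*((70 - 162 + 2*36) + 54) = -36*((70 - 162 + 72) + 54) = -36*(-20 + 54) = -36*34 = -1224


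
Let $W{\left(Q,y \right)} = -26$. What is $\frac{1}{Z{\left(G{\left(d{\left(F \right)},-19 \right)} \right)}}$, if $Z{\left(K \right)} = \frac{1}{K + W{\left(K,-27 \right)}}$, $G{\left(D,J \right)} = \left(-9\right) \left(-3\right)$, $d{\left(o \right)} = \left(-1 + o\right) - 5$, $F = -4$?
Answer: $1$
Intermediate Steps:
$d{\left(o \right)} = -6 + o$
$G{\left(D,J \right)} = 27$
$Z{\left(K \right)} = \frac{1}{-26 + K}$ ($Z{\left(K \right)} = \frac{1}{K - 26} = \frac{1}{-26 + K}$)
$\frac{1}{Z{\left(G{\left(d{\left(F \right)},-19 \right)} \right)}} = \frac{1}{\frac{1}{-26 + 27}} = \frac{1}{1^{-1}} = 1^{-1} = 1$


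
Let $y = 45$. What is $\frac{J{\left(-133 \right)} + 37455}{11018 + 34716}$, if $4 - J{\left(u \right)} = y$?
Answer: $\frac{1439}{1759} \approx 0.81808$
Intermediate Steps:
$J{\left(u \right)} = -41$ ($J{\left(u \right)} = 4 - 45 = -41$)
$\frac{J{\left(-133 \right)} + 37455}{11018 + 34716} = \frac{-41 + 37455}{11018 + 34716} = \frac{37414}{45734} = 37414 \cdot \frac{1}{45734} = \frac{1439}{1759}$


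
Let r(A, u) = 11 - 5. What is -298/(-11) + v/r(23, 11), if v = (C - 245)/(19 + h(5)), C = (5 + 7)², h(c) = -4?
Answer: 25709/990 ≈ 25.969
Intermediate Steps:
r(A, u) = 6
C = 144 (C = 12² = 144)
v = -101/15 (v = (144 - 245)/(19 - 4) = -101/15 ≈ -6.7333)
-298/(-11) + v/r(23, 11) = -298/(-11) - 101/15/6 = -298*(-1/11) - 101/15*⅙ = 298/11 - 101/90 = 25709/990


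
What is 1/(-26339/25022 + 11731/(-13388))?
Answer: -167497268/323079807 ≈ -0.51844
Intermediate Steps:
1/(-26339/25022 + 11731/(-13388)) = 1/(-26339*1/25022 + 11731*(-1/13388)) = 1/(-26339/25022 - 11731/13388) = 1/(-323079807/167497268) = -167497268/323079807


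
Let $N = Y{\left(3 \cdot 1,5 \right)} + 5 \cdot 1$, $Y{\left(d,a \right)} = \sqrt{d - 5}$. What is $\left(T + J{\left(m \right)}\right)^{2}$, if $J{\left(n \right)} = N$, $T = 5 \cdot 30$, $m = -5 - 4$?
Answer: $\left(155 + i \sqrt{2}\right)^{2} \approx 24023.0 + 438.4 i$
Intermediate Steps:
$Y{\left(d,a \right)} = \sqrt{-5 + d}$
$N = 5 + i \sqrt{2}$ ($N = \sqrt{-5 + 3 \cdot 1} + 5 \cdot 1 = \sqrt{-5 + 3} + 5 = \sqrt{-2} + 5 = i \sqrt{2} + 5 = 5 + i \sqrt{2} \approx 5.0 + 1.4142 i$)
$m = -9$
$T = 150$
$J{\left(n \right)} = 5 + i \sqrt{2}$
$\left(T + J{\left(m \right)}\right)^{2} = \left(150 + \left(5 + i \sqrt{2}\right)\right)^{2} = \left(155 + i \sqrt{2}\right)^{2}$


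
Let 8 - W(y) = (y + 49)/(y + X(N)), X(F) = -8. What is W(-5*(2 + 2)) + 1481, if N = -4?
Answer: 41721/28 ≈ 1490.0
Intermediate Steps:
W(y) = 8 - (49 + y)/(-8 + y) (W(y) = 8 - (y + 49)/(y - 8) = 8 - (49 + y)/(-8 + y))
W(-5*(2 + 2)) + 1481 = (-113 + 7*(-5*(2 + 2)))/(-8 - 5*(2 + 2)) + 1481 = (-113 + 7*(-5*4))/(-8 - 5*4) + 1481 = (-113 + 7*(-20))/(-8 - 20) + 1481 = (-113 - 140)/(-28) + 1481 = -1/28*(-253) + 1481 = 253/28 + 1481 = 41721/28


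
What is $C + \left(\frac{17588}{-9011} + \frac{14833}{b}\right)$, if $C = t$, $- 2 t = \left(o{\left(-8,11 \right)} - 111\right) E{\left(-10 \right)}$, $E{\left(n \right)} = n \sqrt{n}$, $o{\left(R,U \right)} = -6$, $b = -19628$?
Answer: $- \frac{68411061}{25266844} - 585 i \sqrt{10} \approx -2.7075 - 1849.9 i$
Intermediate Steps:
$E{\left(n \right)} = n^{\frac{3}{2}}$
$t = - 585 i \sqrt{10}$ ($t = - \frac{\left(-6 - 111\right) \left(-10\right)^{\frac{3}{2}}}{2} = - \frac{\left(-117\right) \left(- 10 i \sqrt{10}\right)}{2} = - \frac{1170 i \sqrt{10}}{2} = - 585 i \sqrt{10} \approx - 1849.9 i$)
$C = - 585 i \sqrt{10} \approx - 1849.9 i$
$C + \left(\frac{17588}{-9011} + \frac{14833}{b}\right) = - 585 i \sqrt{10} + \left(\frac{17588}{-9011} + \frac{14833}{-19628}\right) = - 585 i \sqrt{10} + \left(17588 \left(- \frac{1}{9011}\right) + 14833 \left(- \frac{1}{19628}\right)\right) = - 585 i \sqrt{10} - \frac{68411061}{25266844} = - \frac{68411061}{25266844} - 585 i \sqrt{10}$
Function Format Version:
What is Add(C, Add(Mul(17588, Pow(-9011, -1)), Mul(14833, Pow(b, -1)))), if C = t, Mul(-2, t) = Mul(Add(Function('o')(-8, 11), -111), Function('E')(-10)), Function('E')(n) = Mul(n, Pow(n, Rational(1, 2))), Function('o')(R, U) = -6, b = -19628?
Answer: Add(Rational(-68411061, 25266844), Mul(-585, I, Pow(10, Rational(1, 2)))) ≈ Add(-2.7075, Mul(-1849.9, I))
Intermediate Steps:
Function('E')(n) = Pow(n, Rational(3, 2))
t = Mul(-585, I, Pow(10, Rational(1, 2))) (t = Mul(Rational(-1, 2), Mul(Add(-6, -111), Pow(-10, Rational(3, 2)))) = Mul(Rational(-1, 2), Mul(-117, Mul(-10, I, Pow(10, Rational(1, 2))))) = Mul(Rational(-1, 2), Mul(1170, I, Pow(10, Rational(1, 2)))) = Mul(-585, I, Pow(10, Rational(1, 2))) ≈ Mul(-1849.9, I))
C = Mul(-585, I, Pow(10, Rational(1, 2))) ≈ Mul(-1849.9, I)
Add(C, Add(Mul(17588, Pow(-9011, -1)), Mul(14833, Pow(b, -1)))) = Add(Mul(-585, I, Pow(10, Rational(1, 2))), Add(Mul(17588, Pow(-9011, -1)), Mul(14833, Pow(-19628, -1)))) = Add(Mul(-585, I, Pow(10, Rational(1, 2))), Add(Mul(17588, Rational(-1, 9011)), Mul(14833, Rational(-1, 19628)))) = Add(Mul(-585, I, Pow(10, Rational(1, 2))), Add(Rational(-17588, 9011), Rational(-2119, 2804))) = Add(Mul(-585, I, Pow(10, Rational(1, 2))), Rational(-68411061, 25266844)) = Add(Rational(-68411061, 25266844), Mul(-585, I, Pow(10, Rational(1, 2))))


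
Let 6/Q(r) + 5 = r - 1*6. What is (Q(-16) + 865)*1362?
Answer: 3533482/3 ≈ 1.1778e+6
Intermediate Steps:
Q(r) = 6/(-11 + r) (Q(r) = 6/(-5 + (r - 1*6)) = 6/(-5 + (r - 6)) = 6/(-5 + (-6 + r)) = 6/(-11 + r))
(Q(-16) + 865)*1362 = (6/(-11 - 16) + 865)*1362 = (6/(-27) + 865)*1362 = (6*(-1/27) + 865)*1362 = (-2/9 + 865)*1362 = (7783/9)*1362 = 3533482/3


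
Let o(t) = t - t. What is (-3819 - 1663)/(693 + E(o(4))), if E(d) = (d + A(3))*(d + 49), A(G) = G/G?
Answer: -2741/371 ≈ -7.3881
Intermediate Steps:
o(t) = 0
A(G) = 1
E(d) = (1 + d)*(49 + d) (E(d) = (d + 1)*(d + 49) = (1 + d)*(49 + d))
(-3819 - 1663)/(693 + E(o(4))) = (-3819 - 1663)/(693 + (49 + 0**2 + 50*0)) = -5482/(693 + (49 + 0 + 0)) = -5482/(693 + 49) = -5482/742 = -5482*1/742 = -2741/371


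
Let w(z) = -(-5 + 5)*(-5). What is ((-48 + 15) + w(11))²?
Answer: 1089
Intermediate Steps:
w(z) = 0 (w(z) = -0*(-5) = -1*0 = 0)
((-48 + 15) + w(11))² = ((-48 + 15) + 0)² = (-33 + 0)² = (-33)² = 1089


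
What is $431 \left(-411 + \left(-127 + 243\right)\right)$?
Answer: $-127145$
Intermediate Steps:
$431 \left(-411 + \left(-127 + 243\right)\right) = 431 \left(-411 + 116\right) = 431 \left(-295\right) = -127145$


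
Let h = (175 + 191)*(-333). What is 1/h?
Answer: -1/121878 ≈ -8.2049e-6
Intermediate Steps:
h = -121878 (h = 366*(-333) = -121878)
1/h = 1/(-121878) = -1/121878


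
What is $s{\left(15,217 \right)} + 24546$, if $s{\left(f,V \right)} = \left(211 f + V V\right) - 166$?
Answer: $74634$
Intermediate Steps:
$s{\left(f,V \right)} = -166 + V^{2} + 211 f$ ($s{\left(f,V \right)} = \left(211 f + V^{2}\right) - 166 = \left(V^{2} + 211 f\right) - 166 = -166 + V^{2} + 211 f$)
$s{\left(15,217 \right)} + 24546 = \left(-166 + 217^{2} + 211 \cdot 15\right) + 24546 = \left(-166 + 47089 + 3165\right) + 24546 = 50088 + 24546 = 74634$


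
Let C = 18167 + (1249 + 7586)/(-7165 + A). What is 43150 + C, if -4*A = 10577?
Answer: 801953263/13079 ≈ 61316.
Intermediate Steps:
A = -10577/4 (A = -¼*10577 = -10577/4 ≈ -2644.3)
C = 237594413/13079 (C = 18167 + (1249 + 7586)/(-7165 - 10577/4) = 18167 + 8835/(-39237/4) = 18167 + 8835*(-4/39237) = 18167 - 11780/13079 = 237594413/13079 ≈ 18166.)
43150 + C = 43150 + 237594413/13079 = 801953263/13079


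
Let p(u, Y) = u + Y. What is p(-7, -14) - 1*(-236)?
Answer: 215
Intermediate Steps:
p(u, Y) = Y + u
p(-7, -14) - 1*(-236) = (-14 - 7) - 1*(-236) = -21 + 236 = 215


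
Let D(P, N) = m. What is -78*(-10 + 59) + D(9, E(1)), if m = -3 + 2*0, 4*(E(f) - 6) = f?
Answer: -3825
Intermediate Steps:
E(f) = 6 + f/4
m = -3 (m = -3 + 0 = -3)
D(P, N) = -3
-78*(-10 + 59) + D(9, E(1)) = -78*(-10 + 59) - 3 = -78*49 - 3 = -3822 - 3 = -3825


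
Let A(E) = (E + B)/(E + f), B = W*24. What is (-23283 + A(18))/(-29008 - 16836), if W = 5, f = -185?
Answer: 3888399/7655948 ≈ 0.50789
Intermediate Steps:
B = 120 (B = 5*24 = 120)
A(E) = (120 + E)/(-185 + E) (A(E) = (E + 120)/(E - 185) = (120 + E)/(-185 + E))
(-23283 + A(18))/(-29008 - 16836) = (-23283 + (120 + 18)/(-185 + 18))/(-29008 - 16836) = (-23283 + 138/(-167))/(-45844) = (-23283 - 1/167*138)*(-1/45844) = (-23283 - 138/167)*(-1/45844) = -3888399/167*(-1/45844) = 3888399/7655948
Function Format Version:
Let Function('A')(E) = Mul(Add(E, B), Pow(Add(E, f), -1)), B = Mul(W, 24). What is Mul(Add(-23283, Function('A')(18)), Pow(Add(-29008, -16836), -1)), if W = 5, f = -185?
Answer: Rational(3888399, 7655948) ≈ 0.50789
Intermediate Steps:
B = 120 (B = Mul(5, 24) = 120)
Function('A')(E) = Mul(Pow(Add(-185, E), -1), Add(120, E)) (Function('A')(E) = Mul(Add(E, 120), Pow(Add(E, -185), -1)) = Mul(Add(120, E), Pow(Add(-185, E), -1)) = Mul(Pow(Add(-185, E), -1), Add(120, E)))
Mul(Add(-23283, Function('A')(18)), Pow(Add(-29008, -16836), -1)) = Mul(Add(-23283, Mul(Pow(Add(-185, 18), -1), Add(120, 18))), Pow(Add(-29008, -16836), -1)) = Mul(Add(-23283, Mul(Pow(-167, -1), 138)), Pow(-45844, -1)) = Mul(Add(-23283, Mul(Rational(-1, 167), 138)), Rational(-1, 45844)) = Mul(Add(-23283, Rational(-138, 167)), Rational(-1, 45844)) = Mul(Rational(-3888399, 167), Rational(-1, 45844)) = Rational(3888399, 7655948)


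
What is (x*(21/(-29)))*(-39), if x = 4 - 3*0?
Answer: 3276/29 ≈ 112.97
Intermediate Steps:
x = 4 (x = 4 + 0 = 4)
(x*(21/(-29)))*(-39) = (4*(21/(-29)))*(-39) = (4*(21*(-1/29)))*(-39) = (4*(-21/29))*(-39) = -84/29*(-39) = 3276/29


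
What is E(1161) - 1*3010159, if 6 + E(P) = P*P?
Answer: -1662244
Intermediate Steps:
E(P) = -6 + P² (E(P) = -6 + P*P = -6 + P²)
E(1161) - 1*3010159 = (-6 + 1161²) - 1*3010159 = (-6 + 1347921) - 3010159 = 1347915 - 3010159 = -1662244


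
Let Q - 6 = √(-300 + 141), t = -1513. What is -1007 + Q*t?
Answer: -10085 - 1513*I*√159 ≈ -10085.0 - 19078.0*I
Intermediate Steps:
Q = 6 + I*√159 (Q = 6 + √(-300 + 141) = 6 + √(-159) = 6 + I*√159 ≈ 6.0 + 12.61*I)
-1007 + Q*t = -1007 + (6 + I*√159)*(-1513) = -1007 + (-9078 - 1513*I*√159) = -10085 - 1513*I*√159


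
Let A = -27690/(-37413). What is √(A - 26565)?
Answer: I*√4131428858835/12471 ≈ 162.99*I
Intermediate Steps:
A = 9230/12471 (A = -27690*(-1/37413) = 9230/12471 ≈ 0.74012)
√(A - 26565) = √(9230/12471 - 26565) = √(-331282885/12471) = I*√4131428858835/12471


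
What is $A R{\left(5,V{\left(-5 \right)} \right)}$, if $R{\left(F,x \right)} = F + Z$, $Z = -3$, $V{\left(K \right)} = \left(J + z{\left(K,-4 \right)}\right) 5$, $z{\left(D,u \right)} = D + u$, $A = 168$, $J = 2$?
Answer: $336$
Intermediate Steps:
$V{\left(K \right)} = -10 + 5 K$ ($V{\left(K \right)} = \left(2 + \left(K - 4\right)\right) 5 = \left(2 + \left(-4 + K\right)\right) 5 = \left(-2 + K\right) 5 = -10 + 5 K$)
$R{\left(F,x \right)} = -3 + F$ ($R{\left(F,x \right)} = F - 3 = -3 + F$)
$A R{\left(5,V{\left(-5 \right)} \right)} = 168 \left(-3 + 5\right) = 168 \cdot 2 = 336$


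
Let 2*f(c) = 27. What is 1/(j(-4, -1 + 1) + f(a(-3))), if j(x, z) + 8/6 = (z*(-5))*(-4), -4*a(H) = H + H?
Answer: 6/73 ≈ 0.082192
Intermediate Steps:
a(H) = -H/2 (a(H) = -(H + H)/4 = -H/2)
f(c) = 27/2 (f(c) = (1/2)*27 = 27/2)
j(x, z) = -4/3 + 20*z (j(x, z) = -4/3 + (z*(-5))*(-4) = -4/3 - 5*z*(-4) = -4/3 + 20*z)
1/(j(-4, -1 + 1) + f(a(-3))) = 1/((-4/3 + 20*(-1 + 1)) + 27/2) = 1/((-4/3 + 20*0) + 27/2) = 1/((-4/3 + 0) + 27/2) = 1/(-4/3 + 27/2) = 1/(73/6) = 6/73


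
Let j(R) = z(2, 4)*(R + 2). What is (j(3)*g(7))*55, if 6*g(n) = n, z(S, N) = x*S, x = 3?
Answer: 1925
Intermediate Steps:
z(S, N) = 3*S
g(n) = n/6
j(R) = 12 + 6*R (j(R) = (3*2)*(R + 2) = 6*(2 + R) = 12 + 6*R)
(j(3)*g(7))*55 = ((12 + 6*3)*((⅙)*7))*55 = ((12 + 18)*(7/6))*55 = (30*(7/6))*55 = 35*55 = 1925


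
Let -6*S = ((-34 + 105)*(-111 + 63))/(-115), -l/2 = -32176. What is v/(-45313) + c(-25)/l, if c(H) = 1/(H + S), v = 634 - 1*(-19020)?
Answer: -4354622809139/10039726631968 ≈ -0.43374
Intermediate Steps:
l = 64352 (l = -2*(-32176) = 64352)
v = 19654 (v = 634 + 19020 = 19654)
S = -568/115 (S = -(-34 + 105)*(-111 + 63)/(6*(-115)) = -71*(-48)*(-1)/(6*115) = -(-568)*(-1)/115 = -1/6*3408/115 = -568/115 ≈ -4.9391)
c(H) = 1/(-568/115 + H) (c(H) = 1/(H - 568/115) = 1/(-568/115 + H))
v/(-45313) + c(-25)/l = 19654/(-45313) + (115/(-568 + 115*(-25)))/64352 = 19654*(-1/45313) + (115/(-568 - 2875))*(1/64352) = -19654/45313 + (115/(-3443))*(1/64352) = -19654/45313 + (115*(-1/3443))*(1/64352) = -19654/45313 - 115/3443*1/64352 = -19654/45313 - 115/221563936 = -4354622809139/10039726631968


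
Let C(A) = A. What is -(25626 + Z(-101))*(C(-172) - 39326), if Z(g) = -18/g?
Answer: 102230461512/101 ≈ 1.0122e+9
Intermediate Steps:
-(25626 + Z(-101))*(C(-172) - 39326) = -(25626 - 18/(-101))*(-172 - 39326) = -(25626 - 18*(-1/101))*(-39498) = -(25626 + 18/101)*(-39498) = -2588244*(-39498)/101 = -1*(-102230461512/101) = 102230461512/101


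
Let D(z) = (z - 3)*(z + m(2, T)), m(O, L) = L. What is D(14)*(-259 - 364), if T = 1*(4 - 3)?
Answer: -102795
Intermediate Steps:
T = 1 (T = 1*1 = 1)
D(z) = (1 + z)*(-3 + z) (D(z) = (z - 3)*(z + 1) = (-3 + z)*(1 + z) = (1 + z)*(-3 + z))
D(14)*(-259 - 364) = (-3 + 14**2 - 2*14)*(-259 - 364) = (-3 + 196 - 28)*(-623) = 165*(-623) = -102795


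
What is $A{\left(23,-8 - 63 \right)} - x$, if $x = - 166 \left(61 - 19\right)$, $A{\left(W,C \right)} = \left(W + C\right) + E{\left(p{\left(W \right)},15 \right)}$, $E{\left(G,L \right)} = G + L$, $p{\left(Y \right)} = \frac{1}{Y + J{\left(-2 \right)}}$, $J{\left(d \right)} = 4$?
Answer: $\frac{187354}{27} \approx 6939.0$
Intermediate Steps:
$p{\left(Y \right)} = \frac{1}{4 + Y}$ ($p{\left(Y \right)} = \frac{1}{Y + 4} = \frac{1}{4 + Y}$)
$A{\left(W,C \right)} = 15 + C + W + \frac{1}{4 + W}$ ($A{\left(W,C \right)} = \left(W + C\right) + \left(\frac{1}{4 + W} + 15\right) = \left(C + W\right) + \left(15 + \frac{1}{4 + W}\right) = 15 + C + W + \frac{1}{4 + W}$)
$x = -6972$ ($x = \left(-166\right) 42 = -6972$)
$A{\left(23,-8 - 63 \right)} - x = \frac{1 + \left(4 + 23\right) \left(15 - 71 + 23\right)}{4 + 23} - -6972 = \frac{1 + 27 \left(15 - 71 + 23\right)}{27} + 6972 = \frac{1 + 27 \left(-33\right)}{27} + 6972 = \frac{1 - 891}{27} + 6972 = \frac{1}{27} \left(-890\right) + 6972 = - \frac{890}{27} + 6972 = \frac{187354}{27}$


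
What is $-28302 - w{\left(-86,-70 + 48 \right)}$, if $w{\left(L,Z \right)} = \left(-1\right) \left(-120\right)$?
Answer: $-28422$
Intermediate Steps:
$w{\left(L,Z \right)} = 120$
$-28302 - w{\left(-86,-70 + 48 \right)} = -28302 - 120 = -28422$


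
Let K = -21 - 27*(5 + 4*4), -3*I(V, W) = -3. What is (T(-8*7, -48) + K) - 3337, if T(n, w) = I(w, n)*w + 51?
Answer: -3922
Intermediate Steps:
I(V, W) = 1 (I(V, W) = -1/3*(-3) = 1)
T(n, w) = 51 + w (T(n, w) = 1*w + 51 = w + 51 = 51 + w)
K = -588 (K = -21 - 27*(5 + 16) = -21 - 27*21 = -21 - 567 = -588)
(T(-8*7, -48) + K) - 3337 = ((51 - 48) - 588) - 3337 = (3 - 588) - 3337 = -585 - 3337 = -3922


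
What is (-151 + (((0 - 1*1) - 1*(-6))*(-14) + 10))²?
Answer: 44521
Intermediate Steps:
(-151 + (((0 - 1*1) - 1*(-6))*(-14) + 10))² = (-151 + (((0 - 1) + 6)*(-14) + 10))² = (-151 + ((-1 + 6)*(-14) + 10))² = (-151 + (5*(-14) + 10))² = (-151 + (-70 + 10))² = (-151 - 60)² = (-211)² = 44521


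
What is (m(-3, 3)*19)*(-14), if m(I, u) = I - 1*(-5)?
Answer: -532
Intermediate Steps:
m(I, u) = 5 + I (m(I, u) = I + 5 = 5 + I)
(m(-3, 3)*19)*(-14) = ((5 - 3)*19)*(-14) = (2*19)*(-14) = 38*(-14) = -532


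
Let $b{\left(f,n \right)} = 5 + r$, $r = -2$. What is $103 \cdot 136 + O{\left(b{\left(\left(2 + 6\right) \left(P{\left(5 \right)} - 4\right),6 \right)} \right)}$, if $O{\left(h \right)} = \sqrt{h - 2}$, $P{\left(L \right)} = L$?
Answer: $14009$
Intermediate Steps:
$b{\left(f,n \right)} = 3$ ($b{\left(f,n \right)} = 5 - 2 = 3$)
$O{\left(h \right)} = \sqrt{-2 + h}$
$103 \cdot 136 + O{\left(b{\left(\left(2 + 6\right) \left(P{\left(5 \right)} - 4\right),6 \right)} \right)} = 103 \cdot 136 + \sqrt{-2 + 3} = 14008 + \sqrt{1} = 14008 + 1 = 14009$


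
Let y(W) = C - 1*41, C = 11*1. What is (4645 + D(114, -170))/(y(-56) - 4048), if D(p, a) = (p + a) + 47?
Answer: -2318/2039 ≈ -1.1368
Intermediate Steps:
C = 11
D(p, a) = 47 + a + p (D(p, a) = (a + p) + 47 = 47 + a + p)
y(W) = -30 (y(W) = 11 - 1*41 = 11 - 41 = -30)
(4645 + D(114, -170))/(y(-56) - 4048) = (4645 + (47 - 170 + 114))/(-30 - 4048) = (4645 - 9)/(-4078) = 4636*(-1/4078) = -2318/2039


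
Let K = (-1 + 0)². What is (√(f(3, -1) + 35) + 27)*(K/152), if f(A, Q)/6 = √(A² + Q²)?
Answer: 27/152 + √(35 + 6*√10)/152 ≈ 0.22597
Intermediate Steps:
f(A, Q) = 6*√(A² + Q²)
K = 1 (K = (-1)² = 1)
(√(f(3, -1) + 35) + 27)*(K/152) = (√(6*√(3² + (-1)²) + 35) + 27)*(1/152) = (√(6*√(9 + 1) + 35) + 27)*(1*(1/152)) = (√(6*√10 + 35) + 27)*(1/152) = (√(35 + 6*√10) + 27)*(1/152) = (27 + √(35 + 6*√10))*(1/152) = 27/152 + √(35 + 6*√10)/152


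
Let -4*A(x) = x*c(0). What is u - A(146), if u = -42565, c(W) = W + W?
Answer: -42565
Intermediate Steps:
c(W) = 2*W
A(x) = 0 (A(x) = -x*2*0/4 = -x*0/4 = -¼*0 = 0)
u - A(146) = -42565 - 1*0 = -42565 + 0 = -42565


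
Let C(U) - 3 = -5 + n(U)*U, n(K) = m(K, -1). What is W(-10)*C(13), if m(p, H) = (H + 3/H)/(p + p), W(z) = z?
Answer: 40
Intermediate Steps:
m(p, H) = (H + 3/H)/(2*p) (m(p, H) = (H + 3/H)/((2*p)) = (H + 3/H)*(1/(2*p)) = (H + 3/H)/(2*p))
n(K) = -2/K (n(K) = (1/2)*(3 + (-1)**2)/(-1*K) = (1/2)*(-1)*(3 + 1)/K = (1/2)*(-1)*4/K = -2/K)
C(U) = -4 (C(U) = 3 + (-5 + (-2/U)*U) = 3 + (-5 - 2) = 3 - 7 = -4)
W(-10)*C(13) = -10*(-4) = 40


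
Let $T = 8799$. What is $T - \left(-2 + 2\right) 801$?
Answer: $8799$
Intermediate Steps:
$T - \left(-2 + 2\right) 801 = 8799 - \left(-2 + 2\right) 801 = 8799 - 0 \cdot 801 = 8799 - 0 = 8799 + 0 = 8799$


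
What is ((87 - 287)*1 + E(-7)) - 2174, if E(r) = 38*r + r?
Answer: -2647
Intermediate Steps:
E(r) = 39*r
((87 - 287)*1 + E(-7)) - 2174 = ((87 - 287)*1 + 39*(-7)) - 2174 = (-200*1 - 273) - 2174 = (-200 - 273) - 2174 = -473 - 2174 = -2647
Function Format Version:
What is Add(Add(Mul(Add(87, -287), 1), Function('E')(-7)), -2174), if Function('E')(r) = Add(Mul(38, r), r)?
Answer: -2647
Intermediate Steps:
Function('E')(r) = Mul(39, r)
Add(Add(Mul(Add(87, -287), 1), Function('E')(-7)), -2174) = Add(Add(Mul(Add(87, -287), 1), Mul(39, -7)), -2174) = Add(Add(Mul(-200, 1), -273), -2174) = Add(Add(-200, -273), -2174) = Add(-473, -2174) = -2647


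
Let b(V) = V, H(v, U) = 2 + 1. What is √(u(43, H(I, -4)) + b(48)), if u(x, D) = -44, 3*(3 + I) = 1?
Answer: 2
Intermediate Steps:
I = -8/3 (I = -3 + (⅓)*1 = -3 + ⅓ = -8/3 ≈ -2.6667)
H(v, U) = 3
√(u(43, H(I, -4)) + b(48)) = √(-44 + 48) = √4 = 2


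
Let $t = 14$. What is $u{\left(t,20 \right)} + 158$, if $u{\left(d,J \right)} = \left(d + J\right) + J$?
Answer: $212$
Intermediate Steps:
$u{\left(d,J \right)} = d + 2 J$ ($u{\left(d,J \right)} = \left(J + d\right) + J = d + 2 J$)
$u{\left(t,20 \right)} + 158 = \left(14 + 2 \cdot 20\right) + 158 = \left(14 + 40\right) + 158 = 54 + 158 = 212$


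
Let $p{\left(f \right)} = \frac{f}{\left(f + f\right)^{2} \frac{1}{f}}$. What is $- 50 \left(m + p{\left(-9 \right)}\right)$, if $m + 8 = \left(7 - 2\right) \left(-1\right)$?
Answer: $\frac{1275}{2} \approx 637.5$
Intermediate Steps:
$m = -13$ ($m = -8 + \left(7 - 2\right) \left(-1\right) = -8 + 5 \left(-1\right) = -8 - 5 = -13$)
$p{\left(f \right)} = \frac{1}{4}$ ($p{\left(f \right)} = \frac{f}{\left(2 f\right)^{2} \frac{1}{f}} = \frac{f}{4 f^{2} \frac{1}{f}} = \frac{f}{4 f} = f \frac{1}{4 f} = \frac{1}{4}$)
$- 50 \left(m + p{\left(-9 \right)}\right) = - 50 \left(-13 + \frac{1}{4}\right) = \left(-50\right) \left(- \frac{51}{4}\right) = \frac{1275}{2}$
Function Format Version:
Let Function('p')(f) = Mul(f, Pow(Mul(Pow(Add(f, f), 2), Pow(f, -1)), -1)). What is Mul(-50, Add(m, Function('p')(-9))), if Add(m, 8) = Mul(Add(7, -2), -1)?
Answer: Rational(1275, 2) ≈ 637.50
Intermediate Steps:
m = -13 (m = Add(-8, Mul(Add(7, -2), -1)) = Add(-8, Mul(5, -1)) = Add(-8, -5) = -13)
Function('p')(f) = Rational(1, 4) (Function('p')(f) = Mul(f, Pow(Mul(Pow(Mul(2, f), 2), Pow(f, -1)), -1)) = Mul(f, Pow(Mul(Mul(4, Pow(f, 2)), Pow(f, -1)), -1)) = Mul(f, Pow(Mul(4, f), -1)) = Mul(f, Mul(Rational(1, 4), Pow(f, -1))) = Rational(1, 4))
Mul(-50, Add(m, Function('p')(-9))) = Mul(-50, Add(-13, Rational(1, 4))) = Mul(-50, Rational(-51, 4)) = Rational(1275, 2)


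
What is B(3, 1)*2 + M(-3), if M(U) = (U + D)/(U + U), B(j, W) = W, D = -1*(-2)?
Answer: 13/6 ≈ 2.1667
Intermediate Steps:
D = 2
M(U) = (2 + U)/(2*U) (M(U) = (U + 2)/(U + U) = (2 + U)/((2*U)) = (2 + U)*(1/(2*U)) = (2 + U)/(2*U))
B(3, 1)*2 + M(-3) = 1*2 + (½)*(2 - 3)/(-3) = 2 + (½)*(-⅓)*(-1) = 2 + ⅙ = 13/6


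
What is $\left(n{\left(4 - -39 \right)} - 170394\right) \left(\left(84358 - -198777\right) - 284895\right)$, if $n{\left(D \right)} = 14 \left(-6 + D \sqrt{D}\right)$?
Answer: $300041280 - 1059520 \sqrt{43} \approx 2.9309 \cdot 10^{8}$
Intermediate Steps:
$n{\left(D \right)} = -84 + 14 D^{\frac{3}{2}}$ ($n{\left(D \right)} = 14 \left(-6 + D^{\frac{3}{2}}\right) = -84 + 14 D^{\frac{3}{2}}$)
$\left(n{\left(4 - -39 \right)} - 170394\right) \left(\left(84358 - -198777\right) - 284895\right) = \left(\left(-84 + 14 \left(4 - -39\right)^{\frac{3}{2}}\right) - 170394\right) \left(\left(84358 - -198777\right) - 284895\right) = \left(\left(-84 + 14 \left(4 + 39\right)^{\frac{3}{2}}\right) - 170394\right) \left(\left(84358 + 198777\right) - 284895\right) = \left(\left(-84 + 14 \cdot 43^{\frac{3}{2}}\right) - 170394\right) \left(283135 - 284895\right) = \left(\left(-84 + 14 \cdot 43 \sqrt{43}\right) - 170394\right) \left(-1760\right) = \left(\left(-84 + 602 \sqrt{43}\right) - 170394\right) \left(-1760\right) = \left(-170478 + 602 \sqrt{43}\right) \left(-1760\right) = 300041280 - 1059520 \sqrt{43}$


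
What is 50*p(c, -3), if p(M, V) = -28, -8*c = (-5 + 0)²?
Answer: -1400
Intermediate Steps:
c = -25/8 (c = -(-5 + 0)²/8 = -⅛*(-5)² = -⅛*25 = -25/8 ≈ -3.1250)
50*p(c, -3) = 50*(-28) = -1400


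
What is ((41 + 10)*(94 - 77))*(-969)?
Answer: -840123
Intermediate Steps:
((41 + 10)*(94 - 77))*(-969) = (51*17)*(-969) = 867*(-969) = -840123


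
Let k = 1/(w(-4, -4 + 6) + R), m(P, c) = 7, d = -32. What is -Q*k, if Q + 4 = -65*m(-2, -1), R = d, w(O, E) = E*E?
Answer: -459/28 ≈ -16.393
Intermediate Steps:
w(O, E) = E²
R = -32
Q = -459 (Q = -4 - 65*7 = -4 - 455 = -459)
k = -1/28 (k = 1/((-4 + 6)² - 32) = 1/(2² - 32) = 1/(4 - 32) = 1/(-28) = -1/28 ≈ -0.035714)
-Q*k = -(-459)*(-1)/28 = -1*459/28 = -459/28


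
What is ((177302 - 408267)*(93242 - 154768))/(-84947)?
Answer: -14210352590/84947 ≈ -1.6729e+5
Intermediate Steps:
((177302 - 408267)*(93242 - 154768))/(-84947) = -230965*(-61526)*(-1/84947) = 14210352590*(-1/84947) = -14210352590/84947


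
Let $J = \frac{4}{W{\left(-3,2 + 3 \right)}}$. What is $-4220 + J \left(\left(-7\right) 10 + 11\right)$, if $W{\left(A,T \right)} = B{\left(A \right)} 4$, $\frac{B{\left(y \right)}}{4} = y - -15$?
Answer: $- \frac{202619}{48} \approx -4221.2$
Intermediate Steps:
$B{\left(y \right)} = 60 + 4 y$ ($B{\left(y \right)} = 4 \left(y - -15\right) = 4 \left(y + 15\right) = 4 \left(15 + y\right) = 60 + 4 y$)
$W{\left(A,T \right)} = 240 + 16 A$ ($W{\left(A,T \right)} = \left(60 + 4 A\right) 4 = 240 + 16 A$)
$J = \frac{1}{48}$ ($J = \frac{4}{240 + 16 \left(-3\right)} = \frac{4}{240 - 48} = \frac{4}{192} = 4 \cdot \frac{1}{192} = \frac{1}{48} \approx 0.020833$)
$-4220 + J \left(\left(-7\right) 10 + 11\right) = -4220 + \frac{\left(-7\right) 10 + 11}{48} = -4220 + \frac{-70 + 11}{48} = -4220 + \frac{1}{48} \left(-59\right) = -4220 - \frac{59}{48} = - \frac{202619}{48}$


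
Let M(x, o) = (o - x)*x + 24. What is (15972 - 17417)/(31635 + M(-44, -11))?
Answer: -1445/30207 ≈ -0.047837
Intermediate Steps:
M(x, o) = 24 + x*(o - x) (M(x, o) = x*(o - x) + 24 = 24 + x*(o - x))
(15972 - 17417)/(31635 + M(-44, -11)) = (15972 - 17417)/(31635 + (24 - 1*(-44)² - 11*(-44))) = -1445/(31635 + (24 - 1*1936 + 484)) = -1445/(31635 + (24 - 1936 + 484)) = -1445/(31635 - 1428) = -1445/30207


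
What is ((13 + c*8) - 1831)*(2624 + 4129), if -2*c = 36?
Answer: -13249386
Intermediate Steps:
c = -18 (c = -1/2*36 = -18)
((13 + c*8) - 1831)*(2624 + 4129) = ((13 - 18*8) - 1831)*(2624 + 4129) = ((13 - 144) - 1831)*6753 = (-131 - 1831)*6753 = -1962*6753 = -13249386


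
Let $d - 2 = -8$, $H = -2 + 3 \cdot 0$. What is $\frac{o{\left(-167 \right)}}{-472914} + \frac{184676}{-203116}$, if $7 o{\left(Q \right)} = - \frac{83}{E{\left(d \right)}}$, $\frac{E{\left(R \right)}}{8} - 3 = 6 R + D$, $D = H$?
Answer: $- \frac{42794578488017}{47067636011760} \approx -0.90921$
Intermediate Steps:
$H = -2$ ($H = -2 + 0 = -2$)
$d = -6$ ($d = 2 - 8 = -6$)
$D = -2$
$E{\left(R \right)} = 8 + 48 R$ ($E{\left(R \right)} = 24 + 8 \left(6 R - 2\right) = 24 + 8 \left(-2 + 6 R\right) = 24 + \left(-16 + 48 R\right) = 8 + 48 R$)
$o{\left(Q \right)} = \frac{83}{1960}$ ($o{\left(Q \right)} = \frac{\left(-83\right) \frac{1}{8 + 48 \left(-6\right)}}{7} = \frac{\left(-83\right) \frac{1}{8 - 288}}{7} = \frac{\left(-83\right) \frac{1}{-280}}{7} = \frac{\left(-83\right) \left(- \frac{1}{280}\right)}{7} = \frac{1}{7} \cdot \frac{83}{280} = \frac{83}{1960}$)
$\frac{o{\left(-167 \right)}}{-472914} + \frac{184676}{-203116} = \frac{83}{1960 \left(-472914\right)} + \frac{184676}{-203116} = \frac{83}{1960} \left(- \frac{1}{472914}\right) + 184676 \left(- \frac{1}{203116}\right) = - \frac{83}{926911440} - \frac{46169}{50779} = - \frac{42794578488017}{47067636011760}$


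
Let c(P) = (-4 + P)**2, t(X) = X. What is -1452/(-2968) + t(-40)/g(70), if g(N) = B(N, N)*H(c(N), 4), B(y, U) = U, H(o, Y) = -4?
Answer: 67/106 ≈ 0.63208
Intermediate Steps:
g(N) = -4*N (g(N) = N*(-4) = -4*N)
-1452/(-2968) + t(-40)/g(70) = -1452/(-2968) - 40/((-4*70)) = -1452*(-1/2968) - 40/(-280) = 363/742 - 40*(-1/280) = 363/742 + 1/7 = 67/106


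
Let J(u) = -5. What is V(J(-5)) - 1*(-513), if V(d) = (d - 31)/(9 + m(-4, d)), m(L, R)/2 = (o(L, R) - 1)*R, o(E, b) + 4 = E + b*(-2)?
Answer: 549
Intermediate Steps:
o(E, b) = -4 + E - 2*b (o(E, b) = -4 + (E + b*(-2)) = -4 + (E - 2*b) = -4 + E - 2*b)
m(L, R) = 2*R*(-5 + L - 2*R) (m(L, R) = 2*(((-4 + L - 2*R) - 1)*R) = 2*((-5 + L - 2*R)*R) = 2*(R*(-5 + L - 2*R)) = 2*R*(-5 + L - 2*R))
V(d) = (-31 + d)/(9 + 2*d*(-9 - 2*d)) (V(d) = (d - 31)/(9 + 2*d*(-5 - 4 - 2*d)) = (-31 + d)/(9 + 2*d*(-9 - 2*d)))
V(J(-5)) - 1*(-513) = (31 - 1*(-5))/(-9 + 2*(-5)*(9 + 2*(-5))) - 1*(-513) = (31 + 5)/(-9 + 2*(-5)*(9 - 10)) + 513 = 36/(-9 + 2*(-5)*(-1)) + 513 = 36/(-9 + 10) + 513 = 36/1 + 513 = 1*36 + 513 = 36 + 513 = 549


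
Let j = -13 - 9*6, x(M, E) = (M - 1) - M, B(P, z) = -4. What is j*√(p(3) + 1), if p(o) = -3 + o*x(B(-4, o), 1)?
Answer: -67*I*√5 ≈ -149.82*I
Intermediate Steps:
x(M, E) = -1 (x(M, E) = (-1 + M) - M = -1)
p(o) = -3 - o (p(o) = -3 + o*(-1) = -3 - o)
j = -67 (j = -13 - 54 = -67)
j*√(p(3) + 1) = -67*√((-3 - 1*3) + 1) = -67*√((-3 - 3) + 1) = -67*√(-6 + 1) = -67*I*√5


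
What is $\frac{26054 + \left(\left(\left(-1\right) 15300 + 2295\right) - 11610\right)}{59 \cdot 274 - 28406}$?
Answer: $- \frac{1439}{12240} \approx -0.11757$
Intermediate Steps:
$\frac{26054 + \left(\left(\left(-1\right) 15300 + 2295\right) - 11610\right)}{59 \cdot 274 - 28406} = \frac{26054 + \left(\left(-15300 + 2295\right) - 11610\right)}{16166 - 28406} = \frac{26054 - 24615}{-12240} = \left(26054 - 24615\right) \left(- \frac{1}{12240}\right) = 1439 \left(- \frac{1}{12240}\right) = - \frac{1439}{12240}$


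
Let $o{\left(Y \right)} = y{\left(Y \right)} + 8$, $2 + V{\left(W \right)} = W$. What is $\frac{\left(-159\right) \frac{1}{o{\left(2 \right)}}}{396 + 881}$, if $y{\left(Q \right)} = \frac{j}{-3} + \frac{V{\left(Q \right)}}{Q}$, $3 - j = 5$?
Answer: $- \frac{477}{33202} \approx -0.014367$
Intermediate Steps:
$j = -2$ ($j = 3 - 5 = -2$)
$V{\left(W \right)} = -2 + W$
$y{\left(Q \right)} = \frac{2}{3} + \frac{-2 + Q}{Q}$ ($y{\left(Q \right)} = - \frac{2}{-3} + \frac{-2 + Q}{Q} = \left(-2\right) \left(- \frac{1}{3}\right) + \frac{-2 + Q}{Q} = \frac{2}{3} + \frac{-2 + Q}{Q}$)
$o{\left(Y \right)} = \frac{29}{3} - \frac{2}{Y}$ ($o{\left(Y \right)} = \left(\frac{5}{3} - \frac{2}{Y}\right) + 8 = \frac{29}{3} - \frac{2}{Y}$)
$\frac{\left(-159\right) \frac{1}{o{\left(2 \right)}}}{396 + 881} = \frac{\left(-159\right) \frac{1}{\frac{29}{3} - \frac{2}{2}}}{396 + 881} = \frac{\left(-159\right) \frac{1}{\frac{29}{3} - 1}}{1277} = - \frac{159}{\frac{29}{3} - 1} \cdot \frac{1}{1277} = - \frac{159}{\frac{26}{3}} \cdot \frac{1}{1277} = \left(-159\right) \frac{3}{26} \cdot \frac{1}{1277} = \left(- \frac{477}{26}\right) \frac{1}{1277} = - \frac{477}{33202}$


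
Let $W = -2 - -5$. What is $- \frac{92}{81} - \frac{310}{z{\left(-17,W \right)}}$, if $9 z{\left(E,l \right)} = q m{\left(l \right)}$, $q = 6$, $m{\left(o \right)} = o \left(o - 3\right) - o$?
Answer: $\frac{12463}{81} \approx 153.86$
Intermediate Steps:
$m{\left(o \right)} = - o + o \left(-3 + o\right)$ ($m{\left(o \right)} = o \left(-3 + o\right) - o = - o + o \left(-3 + o\right)$)
$W = 3$ ($W = -2 + 5 = 3$)
$z{\left(E,l \right)} = \frac{2 l \left(-4 + l\right)}{3}$ ($z{\left(E,l \right)} = \frac{6 l \left(-4 + l\right)}{9} = \frac{2 l \left(-4 + l\right)}{3}$)
$- \frac{92}{81} - \frac{310}{z{\left(-17,W \right)}} = - \frac{92}{81} - \frac{310}{\frac{2}{3} \cdot 3 \left(-4 + 3\right)} = \left(-92\right) \frac{1}{81} - \frac{310}{\frac{2}{3} \cdot 3 \left(-1\right)} = - \frac{92}{81} - \frac{310}{-2} = - \frac{92}{81} - -155 = - \frac{92}{81} + 155 = \frac{12463}{81}$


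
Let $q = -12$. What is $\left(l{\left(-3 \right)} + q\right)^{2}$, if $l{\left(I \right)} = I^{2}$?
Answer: $9$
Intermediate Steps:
$\left(l{\left(-3 \right)} + q\right)^{2} = \left(\left(-3\right)^{2} - 12\right)^{2} = \left(9 - 12\right)^{2} = \left(-3\right)^{2} = 9$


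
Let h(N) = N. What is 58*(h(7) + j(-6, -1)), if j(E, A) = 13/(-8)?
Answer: 1247/4 ≈ 311.75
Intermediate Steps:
j(E, A) = -13/8 (j(E, A) = 13*(-1/8) = -13/8)
58*(h(7) + j(-6, -1)) = 58*(7 - 13/8) = 58*(43/8) = 1247/4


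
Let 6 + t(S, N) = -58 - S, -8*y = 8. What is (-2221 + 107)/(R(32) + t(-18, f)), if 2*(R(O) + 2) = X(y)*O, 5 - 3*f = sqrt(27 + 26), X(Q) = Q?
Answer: 1057/32 ≈ 33.031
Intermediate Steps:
y = -1 (y = -1/8*8 = -1)
f = 5/3 - sqrt(53)/3 (f = 5/3 - sqrt(27 + 26)/3 = 5/3 - sqrt(53)/3 ≈ -0.76004)
t(S, N) = -64 - S (t(S, N) = -6 + (-58 - S) = -64 - S)
R(O) = -2 - O/2 (R(O) = -2 + (-O)/2 = -2 - O/2)
(-2221 + 107)/(R(32) + t(-18, f)) = (-2221 + 107)/((-2 - 1/2*32) + (-64 - 1*(-18))) = -2114/((-2 - 16) + (-64 + 18)) = -2114/(-18 - 46) = -2114/(-64) = -2114*(-1/64) = 1057/32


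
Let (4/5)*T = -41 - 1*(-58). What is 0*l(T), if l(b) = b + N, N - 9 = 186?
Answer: 0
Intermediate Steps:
N = 195 (N = 9 + 186 = 195)
T = 85/4 (T = 5*(-41 - 1*(-58))/4 = 5*(-41 + 58)/4 = (5/4)*17 = 85/4 ≈ 21.250)
l(b) = 195 + b (l(b) = b + 195 = 195 + b)
0*l(T) = 0*(195 + 85/4) = 0*(865/4) = 0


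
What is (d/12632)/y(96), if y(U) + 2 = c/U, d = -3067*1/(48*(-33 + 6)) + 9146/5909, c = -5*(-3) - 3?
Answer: -29976119/181381245840 ≈ -0.00016527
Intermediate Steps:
c = 12 (c = 15 - 3 = 12)
d = 29976119/7658064 (d = -3067/((-27*48)) + 9146*(1/5909) = -3067/(-1296) + 9146/5909 = -3067*(-1/1296) + 9146/5909 = 3067/1296 + 9146/5909 = 29976119/7658064 ≈ 3.9143)
y(U) = -2 + 12/U
(d/12632)/y(96) = ((29976119/7658064)/12632)/(-2 + 12/96) = ((29976119/7658064)*(1/12632))/(-2 + 12*(1/96)) = 29976119/(96736664448*(-2 + ⅛)) = 29976119/(96736664448*(-15/8)) = (29976119/96736664448)*(-8/15) = -29976119/181381245840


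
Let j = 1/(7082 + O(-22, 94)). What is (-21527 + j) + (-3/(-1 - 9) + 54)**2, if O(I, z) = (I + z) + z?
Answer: -3366425987/181200 ≈ -18579.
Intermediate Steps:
O(I, z) = I + 2*z
j = 1/7248 (j = 1/(7082 + (-22 + 2*94)) = 1/(7082 + (-22 + 188)) = 1/(7082 + 166) = 1/7248 ≈ 0.00013797)
(-21527 + j) + (-3/(-1 - 9) + 54)**2 = (-21527 + 1/7248) + (-3/(-1 - 9) + 54)**2 = -156027695/7248 + (-3/(-10) + 54)**2 = -156027695/7248 + (-1/10*(-3) + 54)**2 = -156027695/7248 + (3/10 + 54)**2 = -156027695/7248 + (543/10)**2 = -156027695/7248 + 294849/100 = -3366425987/181200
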